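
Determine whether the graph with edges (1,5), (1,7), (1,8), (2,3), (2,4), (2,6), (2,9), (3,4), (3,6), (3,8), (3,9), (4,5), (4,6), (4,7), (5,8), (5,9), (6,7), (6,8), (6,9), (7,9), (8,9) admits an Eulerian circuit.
No (4 vertices have odd degree: {1, 3, 4, 8}; Eulerian circuit requires 0)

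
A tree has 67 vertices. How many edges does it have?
66 (A tree on V vertices has V - 1 edges, so 67 - 1 = 66)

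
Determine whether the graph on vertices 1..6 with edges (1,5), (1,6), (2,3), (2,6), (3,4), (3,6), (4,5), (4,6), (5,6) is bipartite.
No (odd cycle of length 3: 6 -> 1 -> 5 -> 6)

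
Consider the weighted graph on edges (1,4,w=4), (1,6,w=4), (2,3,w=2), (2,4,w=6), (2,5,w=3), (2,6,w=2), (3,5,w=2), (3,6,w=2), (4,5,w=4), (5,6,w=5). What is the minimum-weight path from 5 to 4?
4 (path: 5 -> 4; weights 4 = 4)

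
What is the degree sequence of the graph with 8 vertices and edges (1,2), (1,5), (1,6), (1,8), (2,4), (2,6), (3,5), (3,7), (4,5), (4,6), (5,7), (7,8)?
[4, 4, 3, 3, 3, 3, 2, 2] (degrees: deg(1)=4, deg(2)=3, deg(3)=2, deg(4)=3, deg(5)=4, deg(6)=3, deg(7)=3, deg(8)=2)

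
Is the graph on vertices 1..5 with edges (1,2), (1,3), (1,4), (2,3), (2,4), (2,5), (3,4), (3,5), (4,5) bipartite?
No (odd cycle of length 3: 2 -> 1 -> 4 -> 2)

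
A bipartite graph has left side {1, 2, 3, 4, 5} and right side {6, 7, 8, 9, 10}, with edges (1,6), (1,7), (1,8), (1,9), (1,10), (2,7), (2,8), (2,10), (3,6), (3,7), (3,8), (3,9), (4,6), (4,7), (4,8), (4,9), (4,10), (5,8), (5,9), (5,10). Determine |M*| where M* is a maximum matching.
5 (matching: (1,10), (2,7), (3,9), (4,6), (5,8); upper bound min(|L|,|R|) = min(5,5) = 5)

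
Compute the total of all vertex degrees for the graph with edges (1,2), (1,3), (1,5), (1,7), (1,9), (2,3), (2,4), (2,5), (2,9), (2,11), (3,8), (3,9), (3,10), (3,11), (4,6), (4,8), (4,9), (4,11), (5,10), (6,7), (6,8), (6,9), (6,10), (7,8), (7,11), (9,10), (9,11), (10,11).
56 (handshake: sum of degrees = 2|E| = 2 x 28 = 56)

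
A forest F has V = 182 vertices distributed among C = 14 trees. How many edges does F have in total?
168 (Each of the 14 component trees on V_i vertices has V_i - 1 edges; summing gives V - C = 182 - 14 = 168)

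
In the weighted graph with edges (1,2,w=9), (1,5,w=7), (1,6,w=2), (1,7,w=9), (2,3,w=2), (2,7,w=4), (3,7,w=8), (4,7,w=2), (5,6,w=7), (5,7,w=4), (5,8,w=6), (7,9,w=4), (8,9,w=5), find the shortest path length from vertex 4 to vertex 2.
6 (path: 4 -> 7 -> 2; weights 2 + 4 = 6)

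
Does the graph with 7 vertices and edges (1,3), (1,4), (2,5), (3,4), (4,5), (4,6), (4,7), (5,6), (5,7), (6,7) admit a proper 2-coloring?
No (odd cycle of length 3: 4 -> 1 -> 3 -> 4)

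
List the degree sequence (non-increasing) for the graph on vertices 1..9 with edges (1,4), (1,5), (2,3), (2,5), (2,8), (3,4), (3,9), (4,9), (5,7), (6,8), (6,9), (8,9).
[4, 3, 3, 3, 3, 3, 2, 2, 1] (degrees: deg(1)=2, deg(2)=3, deg(3)=3, deg(4)=3, deg(5)=3, deg(6)=2, deg(7)=1, deg(8)=3, deg(9)=4)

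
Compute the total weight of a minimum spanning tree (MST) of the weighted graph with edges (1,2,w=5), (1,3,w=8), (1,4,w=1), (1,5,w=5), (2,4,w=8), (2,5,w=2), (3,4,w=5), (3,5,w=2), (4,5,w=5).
10 (MST edges: (1,2,w=5), (1,4,w=1), (2,5,w=2), (3,5,w=2); sum of weights 5 + 1 + 2 + 2 = 10)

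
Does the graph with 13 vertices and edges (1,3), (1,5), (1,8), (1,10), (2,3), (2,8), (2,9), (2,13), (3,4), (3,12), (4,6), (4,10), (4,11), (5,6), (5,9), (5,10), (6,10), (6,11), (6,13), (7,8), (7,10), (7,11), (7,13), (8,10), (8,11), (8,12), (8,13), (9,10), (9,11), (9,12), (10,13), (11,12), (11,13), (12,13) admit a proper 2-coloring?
No (odd cycle of length 3: 10 -> 1 -> 5 -> 10)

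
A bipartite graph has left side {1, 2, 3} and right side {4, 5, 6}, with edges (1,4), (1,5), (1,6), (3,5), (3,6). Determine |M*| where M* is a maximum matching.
2 (matching: (1,6), (3,5); upper bound min(|L|,|R|) = min(3,3) = 3)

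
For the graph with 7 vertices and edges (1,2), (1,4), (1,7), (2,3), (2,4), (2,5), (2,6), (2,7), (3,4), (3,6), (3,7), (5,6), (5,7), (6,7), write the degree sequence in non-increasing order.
[6, 5, 4, 4, 3, 3, 3] (degrees: deg(1)=3, deg(2)=6, deg(3)=4, deg(4)=3, deg(5)=3, deg(6)=4, deg(7)=5)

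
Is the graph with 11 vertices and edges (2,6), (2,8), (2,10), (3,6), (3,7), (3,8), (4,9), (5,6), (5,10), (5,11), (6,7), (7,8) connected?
No, it has 3 components: {1}, {2, 3, 5, 6, 7, 8, 10, 11}, {4, 9}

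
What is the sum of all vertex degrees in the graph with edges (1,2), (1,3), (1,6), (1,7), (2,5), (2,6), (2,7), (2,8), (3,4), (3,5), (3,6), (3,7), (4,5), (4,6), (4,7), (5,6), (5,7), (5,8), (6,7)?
38 (handshake: sum of degrees = 2|E| = 2 x 19 = 38)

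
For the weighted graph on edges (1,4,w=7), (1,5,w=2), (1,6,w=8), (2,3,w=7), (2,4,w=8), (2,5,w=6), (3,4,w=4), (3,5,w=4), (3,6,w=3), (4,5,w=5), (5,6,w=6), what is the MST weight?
19 (MST edges: (1,5,w=2), (2,5,w=6), (3,4,w=4), (3,5,w=4), (3,6,w=3); sum of weights 2 + 6 + 4 + 4 + 3 = 19)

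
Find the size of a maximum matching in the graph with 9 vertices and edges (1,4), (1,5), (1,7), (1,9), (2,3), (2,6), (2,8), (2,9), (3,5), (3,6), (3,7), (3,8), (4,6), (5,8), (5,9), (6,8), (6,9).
4 (matching: (1,4), (3,7), (5,9), (6,8); upper bound floor(n/2) = floor(9/2) = 4)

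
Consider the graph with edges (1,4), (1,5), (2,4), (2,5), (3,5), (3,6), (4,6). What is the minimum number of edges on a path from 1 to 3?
2 (path: 1 -> 5 -> 3, 2 edges)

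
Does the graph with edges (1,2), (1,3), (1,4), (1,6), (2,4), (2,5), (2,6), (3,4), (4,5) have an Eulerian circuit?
Yes (the graph is connected and all 6 vertices have even degree)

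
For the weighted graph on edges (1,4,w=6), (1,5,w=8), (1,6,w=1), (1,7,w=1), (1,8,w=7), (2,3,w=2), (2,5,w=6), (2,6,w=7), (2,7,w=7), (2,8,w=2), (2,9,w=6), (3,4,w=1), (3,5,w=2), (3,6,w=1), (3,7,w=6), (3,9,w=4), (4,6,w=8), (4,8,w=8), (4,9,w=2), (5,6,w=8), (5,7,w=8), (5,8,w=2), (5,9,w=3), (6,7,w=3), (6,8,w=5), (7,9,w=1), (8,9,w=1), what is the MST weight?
10 (MST edges: (1,6,w=1), (1,7,w=1), (2,8,w=2), (3,4,w=1), (3,5,w=2), (3,6,w=1), (7,9,w=1), (8,9,w=1); sum of weights 1 + 1 + 2 + 1 + 2 + 1 + 1 + 1 = 10)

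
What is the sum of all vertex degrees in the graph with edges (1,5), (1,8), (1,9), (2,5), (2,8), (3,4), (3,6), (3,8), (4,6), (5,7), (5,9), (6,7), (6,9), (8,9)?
28 (handshake: sum of degrees = 2|E| = 2 x 14 = 28)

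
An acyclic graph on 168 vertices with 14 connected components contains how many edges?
154 (Each of the 14 component trees on V_i vertices has V_i - 1 edges; summing gives V - C = 168 - 14 = 154)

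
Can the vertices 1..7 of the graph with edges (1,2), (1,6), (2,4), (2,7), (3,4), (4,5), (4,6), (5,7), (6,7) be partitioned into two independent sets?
Yes. Partition: {1, 4, 7}, {2, 3, 5, 6}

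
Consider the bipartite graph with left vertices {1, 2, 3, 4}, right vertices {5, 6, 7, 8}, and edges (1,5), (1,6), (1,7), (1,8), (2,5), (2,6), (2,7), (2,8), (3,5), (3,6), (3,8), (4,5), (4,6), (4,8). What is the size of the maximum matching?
4 (matching: (1,8), (2,7), (3,6), (4,5); upper bound min(|L|,|R|) = min(4,4) = 4)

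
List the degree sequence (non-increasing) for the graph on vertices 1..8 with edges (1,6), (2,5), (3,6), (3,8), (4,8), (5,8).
[3, 2, 2, 2, 1, 1, 1, 0] (degrees: deg(1)=1, deg(2)=1, deg(3)=2, deg(4)=1, deg(5)=2, deg(6)=2, deg(7)=0, deg(8)=3)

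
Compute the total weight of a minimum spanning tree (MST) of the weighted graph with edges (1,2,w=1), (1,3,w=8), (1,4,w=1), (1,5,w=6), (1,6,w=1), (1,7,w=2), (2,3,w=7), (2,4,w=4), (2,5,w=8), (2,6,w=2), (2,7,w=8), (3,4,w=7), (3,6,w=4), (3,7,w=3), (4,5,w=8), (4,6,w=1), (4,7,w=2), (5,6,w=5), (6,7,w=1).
12 (MST edges: (1,2,w=1), (1,4,w=1), (1,6,w=1), (3,7,w=3), (5,6,w=5), (6,7,w=1); sum of weights 1 + 1 + 1 + 3 + 5 + 1 = 12)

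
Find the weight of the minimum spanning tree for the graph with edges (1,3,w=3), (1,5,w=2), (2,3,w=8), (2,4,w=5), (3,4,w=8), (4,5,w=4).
14 (MST edges: (1,3,w=3), (1,5,w=2), (2,4,w=5), (4,5,w=4); sum of weights 3 + 2 + 5 + 4 = 14)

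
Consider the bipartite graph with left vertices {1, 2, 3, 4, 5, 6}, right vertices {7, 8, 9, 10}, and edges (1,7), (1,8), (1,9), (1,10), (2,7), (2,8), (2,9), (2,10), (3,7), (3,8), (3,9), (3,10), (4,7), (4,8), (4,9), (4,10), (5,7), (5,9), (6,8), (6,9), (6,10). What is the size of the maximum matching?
4 (matching: (1,10), (2,9), (3,8), (4,7); upper bound min(|L|,|R|) = min(6,4) = 4)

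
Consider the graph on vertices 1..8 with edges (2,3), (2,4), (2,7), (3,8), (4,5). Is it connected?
No, it has 3 components: {1}, {2, 3, 4, 5, 7, 8}, {6}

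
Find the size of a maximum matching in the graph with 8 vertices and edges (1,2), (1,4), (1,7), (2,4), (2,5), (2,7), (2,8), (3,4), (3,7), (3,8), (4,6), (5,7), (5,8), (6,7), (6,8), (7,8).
4 (matching: (1,2), (3,8), (4,6), (5,7); upper bound floor(n/2) = floor(8/2) = 4)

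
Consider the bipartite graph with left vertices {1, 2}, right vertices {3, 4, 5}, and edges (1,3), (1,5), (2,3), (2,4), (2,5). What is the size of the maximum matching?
2 (matching: (1,5), (2,4); upper bound min(|L|,|R|) = min(2,3) = 2)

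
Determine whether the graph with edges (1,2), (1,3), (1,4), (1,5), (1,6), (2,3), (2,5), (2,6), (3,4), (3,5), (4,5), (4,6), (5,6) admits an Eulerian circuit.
No (2 vertices have odd degree: {1, 5}; Eulerian circuit requires 0)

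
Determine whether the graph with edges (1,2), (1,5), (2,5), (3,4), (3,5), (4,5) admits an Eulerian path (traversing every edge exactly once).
Yes — and in fact it has an Eulerian circuit (the graph is connected and all 5 vertices have even degree)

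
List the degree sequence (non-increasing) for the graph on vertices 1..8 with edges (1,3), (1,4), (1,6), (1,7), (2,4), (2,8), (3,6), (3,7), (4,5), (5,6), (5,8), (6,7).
[4, 4, 3, 3, 3, 3, 2, 2] (degrees: deg(1)=4, deg(2)=2, deg(3)=3, deg(4)=3, deg(5)=3, deg(6)=4, deg(7)=3, deg(8)=2)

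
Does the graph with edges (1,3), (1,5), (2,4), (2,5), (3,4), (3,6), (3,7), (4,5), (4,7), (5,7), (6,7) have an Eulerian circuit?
Yes (the graph is connected and all 7 vertices have even degree)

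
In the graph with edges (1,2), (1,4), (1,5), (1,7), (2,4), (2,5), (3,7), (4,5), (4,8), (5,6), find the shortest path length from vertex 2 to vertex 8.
2 (path: 2 -> 4 -> 8, 2 edges)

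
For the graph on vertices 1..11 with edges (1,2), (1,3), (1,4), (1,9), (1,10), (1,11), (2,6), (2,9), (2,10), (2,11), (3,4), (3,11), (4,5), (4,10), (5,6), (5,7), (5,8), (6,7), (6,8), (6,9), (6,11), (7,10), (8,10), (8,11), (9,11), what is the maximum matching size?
5 (matching: (1,4), (2,11), (5,7), (6,9), (8,10); upper bound floor(n/2) = floor(11/2) = 5)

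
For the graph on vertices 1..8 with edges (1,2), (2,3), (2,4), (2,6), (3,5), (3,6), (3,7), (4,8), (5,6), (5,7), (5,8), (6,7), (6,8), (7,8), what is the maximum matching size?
4 (matching: (1,2), (3,7), (4,8), (5,6); upper bound floor(n/2) = floor(8/2) = 4)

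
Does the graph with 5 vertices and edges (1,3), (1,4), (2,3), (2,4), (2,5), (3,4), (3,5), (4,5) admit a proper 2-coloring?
No (odd cycle of length 3: 3 -> 1 -> 4 -> 3)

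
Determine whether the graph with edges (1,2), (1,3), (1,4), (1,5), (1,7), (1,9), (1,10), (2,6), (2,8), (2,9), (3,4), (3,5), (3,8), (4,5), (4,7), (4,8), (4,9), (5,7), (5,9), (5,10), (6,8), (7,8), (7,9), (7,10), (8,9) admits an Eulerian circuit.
No (2 vertices have odd degree: {1, 10}; Eulerian circuit requires 0)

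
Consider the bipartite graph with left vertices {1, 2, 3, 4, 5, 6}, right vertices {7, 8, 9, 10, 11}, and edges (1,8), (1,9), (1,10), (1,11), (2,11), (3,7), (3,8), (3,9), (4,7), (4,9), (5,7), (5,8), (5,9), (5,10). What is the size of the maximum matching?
5 (matching: (1,10), (2,11), (3,8), (4,9), (5,7); upper bound min(|L|,|R|) = min(6,5) = 5)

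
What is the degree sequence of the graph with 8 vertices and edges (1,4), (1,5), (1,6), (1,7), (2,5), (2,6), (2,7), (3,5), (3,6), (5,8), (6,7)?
[4, 4, 4, 3, 3, 2, 1, 1] (degrees: deg(1)=4, deg(2)=3, deg(3)=2, deg(4)=1, deg(5)=4, deg(6)=4, deg(7)=3, deg(8)=1)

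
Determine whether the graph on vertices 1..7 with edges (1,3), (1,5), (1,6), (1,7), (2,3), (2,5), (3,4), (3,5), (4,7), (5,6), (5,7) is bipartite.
No (odd cycle of length 3: 7 -> 1 -> 5 -> 7)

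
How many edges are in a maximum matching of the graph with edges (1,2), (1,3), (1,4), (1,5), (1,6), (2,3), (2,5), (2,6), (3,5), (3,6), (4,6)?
3 (matching: (1,2), (3,5), (4,6); upper bound floor(n/2) = floor(6/2) = 3)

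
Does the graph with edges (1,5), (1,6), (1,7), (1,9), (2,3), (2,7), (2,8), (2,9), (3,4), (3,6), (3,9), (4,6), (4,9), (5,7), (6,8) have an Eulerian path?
Yes (the graph is connected and exactly 2 vertices have odd degree: {4, 7}; any Eulerian path must start and end at those)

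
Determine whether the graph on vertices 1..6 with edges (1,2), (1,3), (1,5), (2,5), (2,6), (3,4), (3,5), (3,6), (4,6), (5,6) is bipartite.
No (odd cycle of length 3: 3 -> 1 -> 5 -> 3)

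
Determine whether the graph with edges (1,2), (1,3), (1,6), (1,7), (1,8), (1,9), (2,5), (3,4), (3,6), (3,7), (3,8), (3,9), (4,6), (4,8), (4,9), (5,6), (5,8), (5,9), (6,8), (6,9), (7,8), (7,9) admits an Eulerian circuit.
Yes (the graph is connected and all 9 vertices have even degree)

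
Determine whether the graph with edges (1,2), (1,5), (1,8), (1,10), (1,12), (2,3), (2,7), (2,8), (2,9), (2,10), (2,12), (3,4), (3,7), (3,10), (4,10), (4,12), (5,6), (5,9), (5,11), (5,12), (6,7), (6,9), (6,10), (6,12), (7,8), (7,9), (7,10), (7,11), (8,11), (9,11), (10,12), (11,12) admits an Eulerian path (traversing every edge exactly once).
No (10 vertices have odd degree: {1, 2, 4, 5, 6, 7, 9, 10, 11, 12}; Eulerian path requires 0 or 2)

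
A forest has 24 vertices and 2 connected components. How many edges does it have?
22 (Each of the 2 component trees on V_i vertices has V_i - 1 edges; summing gives V - C = 24 - 2 = 22)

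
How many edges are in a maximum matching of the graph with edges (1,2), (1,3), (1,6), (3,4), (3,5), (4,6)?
3 (matching: (1,2), (3,5), (4,6); upper bound floor(n/2) = floor(6/2) = 3)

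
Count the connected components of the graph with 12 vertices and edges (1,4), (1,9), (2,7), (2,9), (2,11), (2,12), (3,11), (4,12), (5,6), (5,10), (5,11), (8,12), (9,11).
1 (components: {1, 2, 3, 4, 5, 6, 7, 8, 9, 10, 11, 12})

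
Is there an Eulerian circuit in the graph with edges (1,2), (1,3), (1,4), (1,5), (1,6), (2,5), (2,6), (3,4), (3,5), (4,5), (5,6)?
No (6 vertices have odd degree: {1, 2, 3, 4, 5, 6}; Eulerian circuit requires 0)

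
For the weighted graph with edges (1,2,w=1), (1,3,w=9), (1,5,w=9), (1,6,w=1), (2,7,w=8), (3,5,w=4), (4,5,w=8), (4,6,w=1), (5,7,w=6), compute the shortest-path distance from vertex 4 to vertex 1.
2 (path: 4 -> 6 -> 1; weights 1 + 1 = 2)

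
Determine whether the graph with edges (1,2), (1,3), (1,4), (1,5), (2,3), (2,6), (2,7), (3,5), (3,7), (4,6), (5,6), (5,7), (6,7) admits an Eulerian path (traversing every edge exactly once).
Yes — and in fact it has an Eulerian circuit (the graph is connected and all 7 vertices have even degree)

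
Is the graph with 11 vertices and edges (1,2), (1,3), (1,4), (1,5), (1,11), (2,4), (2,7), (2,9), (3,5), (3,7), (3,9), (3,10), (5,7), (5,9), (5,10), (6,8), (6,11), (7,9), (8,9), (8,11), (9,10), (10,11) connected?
Yes (BFS from 1 visits [1, 2, 3, 4, 5, 11, 7, 9, 10, 6, 8] — all 11 vertices reached)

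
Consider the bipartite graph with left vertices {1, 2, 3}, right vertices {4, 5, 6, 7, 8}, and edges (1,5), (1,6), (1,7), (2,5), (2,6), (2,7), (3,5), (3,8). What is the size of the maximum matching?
3 (matching: (1,7), (2,6), (3,8); upper bound min(|L|,|R|) = min(3,5) = 3)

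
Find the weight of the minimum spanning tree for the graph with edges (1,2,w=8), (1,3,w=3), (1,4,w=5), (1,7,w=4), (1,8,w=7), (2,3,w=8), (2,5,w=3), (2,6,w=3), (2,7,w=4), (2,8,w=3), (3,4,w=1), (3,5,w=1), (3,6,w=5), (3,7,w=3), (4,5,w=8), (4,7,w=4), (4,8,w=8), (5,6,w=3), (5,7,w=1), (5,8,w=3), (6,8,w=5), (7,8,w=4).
15 (MST edges: (1,3,w=3), (2,5,w=3), (2,6,w=3), (2,8,w=3), (3,4,w=1), (3,5,w=1), (5,7,w=1); sum of weights 3 + 3 + 3 + 3 + 1 + 1 + 1 = 15)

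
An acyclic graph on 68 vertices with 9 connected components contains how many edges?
59 (Each of the 9 component trees on V_i vertices has V_i - 1 edges; summing gives V - C = 68 - 9 = 59)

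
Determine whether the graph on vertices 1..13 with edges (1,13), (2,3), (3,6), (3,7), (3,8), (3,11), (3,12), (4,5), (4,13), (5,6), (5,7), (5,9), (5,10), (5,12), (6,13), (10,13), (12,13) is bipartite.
Yes. Partition: {1, 2, 4, 6, 7, 8, 9, 10, 11, 12}, {3, 5, 13}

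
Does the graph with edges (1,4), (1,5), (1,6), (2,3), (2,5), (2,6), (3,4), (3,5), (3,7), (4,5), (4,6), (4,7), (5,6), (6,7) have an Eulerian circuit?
No (6 vertices have odd degree: {1, 2, 4, 5, 6, 7}; Eulerian circuit requires 0)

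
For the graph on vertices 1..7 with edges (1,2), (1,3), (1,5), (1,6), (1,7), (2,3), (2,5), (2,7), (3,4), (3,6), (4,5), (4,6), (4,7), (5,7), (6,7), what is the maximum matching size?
3 (matching: (1,3), (4,5), (6,7); upper bound floor(n/2) = floor(7/2) = 3)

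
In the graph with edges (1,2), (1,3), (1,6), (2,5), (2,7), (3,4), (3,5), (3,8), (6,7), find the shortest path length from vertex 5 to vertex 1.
2 (path: 5 -> 2 -> 1, 2 edges)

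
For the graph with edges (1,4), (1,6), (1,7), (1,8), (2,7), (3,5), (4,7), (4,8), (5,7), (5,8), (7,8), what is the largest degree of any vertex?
5 (attained at vertex 7)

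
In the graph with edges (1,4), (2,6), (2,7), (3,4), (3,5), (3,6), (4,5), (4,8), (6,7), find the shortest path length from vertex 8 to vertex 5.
2 (path: 8 -> 4 -> 5, 2 edges)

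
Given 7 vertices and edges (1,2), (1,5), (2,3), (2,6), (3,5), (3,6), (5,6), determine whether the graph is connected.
No, it has 3 components: {1, 2, 3, 5, 6}, {4}, {7}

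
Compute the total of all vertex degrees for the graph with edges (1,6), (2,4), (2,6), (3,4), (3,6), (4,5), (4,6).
14 (handshake: sum of degrees = 2|E| = 2 x 7 = 14)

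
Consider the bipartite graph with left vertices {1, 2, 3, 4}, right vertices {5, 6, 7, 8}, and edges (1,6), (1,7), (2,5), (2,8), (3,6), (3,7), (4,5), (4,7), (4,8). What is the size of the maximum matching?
4 (matching: (1,7), (2,8), (3,6), (4,5); upper bound min(|L|,|R|) = min(4,4) = 4)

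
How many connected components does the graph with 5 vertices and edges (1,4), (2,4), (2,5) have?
2 (components: {1, 2, 4, 5}, {3})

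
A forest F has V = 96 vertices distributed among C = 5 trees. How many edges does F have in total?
91 (Each of the 5 component trees on V_i vertices has V_i - 1 edges; summing gives V - C = 96 - 5 = 91)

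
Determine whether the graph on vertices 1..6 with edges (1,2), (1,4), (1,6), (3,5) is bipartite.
Yes. Partition: {1, 3}, {2, 4, 5, 6}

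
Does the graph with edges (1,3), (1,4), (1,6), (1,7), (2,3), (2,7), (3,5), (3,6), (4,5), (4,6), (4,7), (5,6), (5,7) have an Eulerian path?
Yes — and in fact it has an Eulerian circuit (the graph is connected and all 7 vertices have even degree)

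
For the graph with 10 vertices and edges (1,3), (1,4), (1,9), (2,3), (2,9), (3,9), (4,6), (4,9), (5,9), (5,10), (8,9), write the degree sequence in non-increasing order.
[6, 3, 3, 3, 2, 2, 1, 1, 1, 0] (degrees: deg(1)=3, deg(2)=2, deg(3)=3, deg(4)=3, deg(5)=2, deg(6)=1, deg(7)=0, deg(8)=1, deg(9)=6, deg(10)=1)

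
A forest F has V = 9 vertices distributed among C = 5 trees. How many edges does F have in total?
4 (Each of the 5 component trees on V_i vertices has V_i - 1 edges; summing gives V - C = 9 - 5 = 4)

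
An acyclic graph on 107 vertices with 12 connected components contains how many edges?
95 (Each of the 12 component trees on V_i vertices has V_i - 1 edges; summing gives V - C = 107 - 12 = 95)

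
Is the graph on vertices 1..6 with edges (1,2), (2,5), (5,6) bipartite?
Yes. Partition: {1, 3, 4, 5}, {2, 6}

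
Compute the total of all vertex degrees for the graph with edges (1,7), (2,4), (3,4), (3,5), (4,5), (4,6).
12 (handshake: sum of degrees = 2|E| = 2 x 6 = 12)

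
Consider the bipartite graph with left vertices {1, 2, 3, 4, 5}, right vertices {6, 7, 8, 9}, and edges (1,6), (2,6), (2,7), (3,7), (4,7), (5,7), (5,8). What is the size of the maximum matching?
3 (matching: (1,6), (2,7), (5,8); upper bound min(|L|,|R|) = min(5,4) = 4)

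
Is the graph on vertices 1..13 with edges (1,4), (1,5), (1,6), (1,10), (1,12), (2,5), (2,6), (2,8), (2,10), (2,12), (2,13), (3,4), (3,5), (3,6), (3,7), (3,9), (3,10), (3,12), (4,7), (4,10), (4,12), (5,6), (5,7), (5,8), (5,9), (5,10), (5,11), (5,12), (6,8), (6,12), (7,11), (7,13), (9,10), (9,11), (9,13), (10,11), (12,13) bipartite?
No (odd cycle of length 3: 4 -> 1 -> 12 -> 4)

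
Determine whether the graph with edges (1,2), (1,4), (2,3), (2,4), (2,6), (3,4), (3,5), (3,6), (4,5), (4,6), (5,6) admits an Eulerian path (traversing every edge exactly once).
Yes (the graph is connected and exactly 2 vertices have odd degree: {4, 5}; any Eulerian path must start and end at those)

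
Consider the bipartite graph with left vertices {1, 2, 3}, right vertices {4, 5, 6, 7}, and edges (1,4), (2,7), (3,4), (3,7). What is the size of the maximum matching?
2 (matching: (1,4), (2,7); upper bound min(|L|,|R|) = min(3,4) = 3)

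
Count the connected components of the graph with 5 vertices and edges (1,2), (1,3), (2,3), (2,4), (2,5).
1 (components: {1, 2, 3, 4, 5})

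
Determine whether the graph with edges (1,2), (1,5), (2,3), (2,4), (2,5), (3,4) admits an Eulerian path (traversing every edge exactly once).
Yes — and in fact it has an Eulerian circuit (the graph is connected and all 5 vertices have even degree)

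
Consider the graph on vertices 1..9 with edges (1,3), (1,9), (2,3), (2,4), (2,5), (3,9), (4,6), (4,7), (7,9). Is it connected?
No, it has 2 components: {1, 2, 3, 4, 5, 6, 7, 9}, {8}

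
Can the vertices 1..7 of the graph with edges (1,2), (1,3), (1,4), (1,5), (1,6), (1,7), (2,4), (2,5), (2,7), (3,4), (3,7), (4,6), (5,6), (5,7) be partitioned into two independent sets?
No (odd cycle of length 3: 7 -> 1 -> 2 -> 7)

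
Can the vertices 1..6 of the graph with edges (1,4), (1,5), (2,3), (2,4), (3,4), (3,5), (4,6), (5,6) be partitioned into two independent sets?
No (odd cycle of length 5: 3 -> 5 -> 1 -> 4 -> 2 -> 3)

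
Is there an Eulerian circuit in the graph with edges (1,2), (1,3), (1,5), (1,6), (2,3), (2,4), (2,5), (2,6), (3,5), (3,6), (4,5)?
No (2 vertices have odd degree: {2, 6}; Eulerian circuit requires 0)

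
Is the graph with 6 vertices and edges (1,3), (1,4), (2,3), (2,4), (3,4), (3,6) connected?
No, it has 2 components: {1, 2, 3, 4, 6}, {5}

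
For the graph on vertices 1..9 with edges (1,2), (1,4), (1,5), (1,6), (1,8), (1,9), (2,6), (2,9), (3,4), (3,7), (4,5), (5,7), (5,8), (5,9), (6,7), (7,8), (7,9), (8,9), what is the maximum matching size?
4 (matching: (1,6), (3,4), (5,9), (7,8); upper bound floor(n/2) = floor(9/2) = 4)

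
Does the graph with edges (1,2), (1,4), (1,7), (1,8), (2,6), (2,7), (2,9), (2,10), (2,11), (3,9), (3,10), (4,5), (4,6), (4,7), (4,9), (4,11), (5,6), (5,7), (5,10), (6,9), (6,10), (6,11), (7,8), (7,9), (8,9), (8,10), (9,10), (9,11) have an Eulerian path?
Yes — and in fact it has an Eulerian circuit (the graph is connected and all 11 vertices have even degree)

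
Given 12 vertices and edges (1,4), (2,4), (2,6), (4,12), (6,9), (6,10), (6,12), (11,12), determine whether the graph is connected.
No, it has 5 components: {1, 2, 4, 6, 9, 10, 11, 12}, {3}, {5}, {7}, {8}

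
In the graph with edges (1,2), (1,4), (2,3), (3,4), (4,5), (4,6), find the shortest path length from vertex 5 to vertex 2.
3 (path: 5 -> 4 -> 3 -> 2, 3 edges)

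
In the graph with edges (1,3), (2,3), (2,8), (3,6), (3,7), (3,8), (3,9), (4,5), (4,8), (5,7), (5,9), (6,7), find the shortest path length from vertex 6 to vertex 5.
2 (path: 6 -> 7 -> 5, 2 edges)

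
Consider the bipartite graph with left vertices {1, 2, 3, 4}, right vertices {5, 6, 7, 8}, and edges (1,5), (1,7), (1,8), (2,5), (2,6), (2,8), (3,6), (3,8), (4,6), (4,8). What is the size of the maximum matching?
4 (matching: (1,7), (2,5), (3,6), (4,8); upper bound min(|L|,|R|) = min(4,4) = 4)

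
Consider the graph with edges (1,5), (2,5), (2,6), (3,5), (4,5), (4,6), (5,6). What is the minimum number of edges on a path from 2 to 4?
2 (path: 2 -> 5 -> 4, 2 edges)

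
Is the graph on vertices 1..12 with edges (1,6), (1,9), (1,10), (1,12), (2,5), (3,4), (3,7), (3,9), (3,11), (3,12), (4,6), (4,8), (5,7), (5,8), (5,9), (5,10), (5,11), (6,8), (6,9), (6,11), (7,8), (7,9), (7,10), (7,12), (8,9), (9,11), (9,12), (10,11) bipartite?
No (odd cycle of length 3: 9 -> 1 -> 6 -> 9)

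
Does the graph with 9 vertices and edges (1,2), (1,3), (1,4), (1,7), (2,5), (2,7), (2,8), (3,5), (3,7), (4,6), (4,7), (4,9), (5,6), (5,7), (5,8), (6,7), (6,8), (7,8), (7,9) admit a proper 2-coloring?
No (odd cycle of length 3: 4 -> 1 -> 7 -> 4)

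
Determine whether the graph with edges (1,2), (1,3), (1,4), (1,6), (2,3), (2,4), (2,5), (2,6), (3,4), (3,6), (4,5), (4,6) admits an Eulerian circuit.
No (2 vertices have odd degree: {2, 4}; Eulerian circuit requires 0)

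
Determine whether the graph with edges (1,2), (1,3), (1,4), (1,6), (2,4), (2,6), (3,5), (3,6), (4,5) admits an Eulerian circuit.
No (4 vertices have odd degree: {2, 3, 4, 6}; Eulerian circuit requires 0)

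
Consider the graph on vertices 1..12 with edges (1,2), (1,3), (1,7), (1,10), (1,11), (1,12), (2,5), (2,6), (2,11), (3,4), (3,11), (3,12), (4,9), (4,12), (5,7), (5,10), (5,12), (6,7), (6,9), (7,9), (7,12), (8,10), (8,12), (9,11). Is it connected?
Yes (BFS from 1 visits [1, 2, 3, 7, 10, 11, 12, 5, 6, 4, 9, 8] — all 12 vertices reached)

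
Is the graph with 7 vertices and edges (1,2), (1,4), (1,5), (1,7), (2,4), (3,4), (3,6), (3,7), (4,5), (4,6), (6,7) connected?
Yes (BFS from 1 visits [1, 2, 4, 5, 7, 3, 6] — all 7 vertices reached)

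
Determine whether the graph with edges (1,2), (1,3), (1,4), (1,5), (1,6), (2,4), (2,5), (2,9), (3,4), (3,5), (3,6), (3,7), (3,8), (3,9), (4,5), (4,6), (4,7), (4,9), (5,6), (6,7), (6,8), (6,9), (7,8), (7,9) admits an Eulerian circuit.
No (8 vertices have odd degree: {1, 3, 4, 5, 6, 7, 8, 9}; Eulerian circuit requires 0)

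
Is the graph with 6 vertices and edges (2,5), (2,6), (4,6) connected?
No, it has 3 components: {1}, {2, 4, 5, 6}, {3}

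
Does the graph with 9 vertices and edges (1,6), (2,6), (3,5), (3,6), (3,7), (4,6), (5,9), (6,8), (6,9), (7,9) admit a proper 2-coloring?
Yes. Partition: {1, 2, 3, 4, 8, 9}, {5, 6, 7}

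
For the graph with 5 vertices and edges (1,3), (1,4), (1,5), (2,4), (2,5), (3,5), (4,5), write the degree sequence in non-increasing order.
[4, 3, 3, 2, 2] (degrees: deg(1)=3, deg(2)=2, deg(3)=2, deg(4)=3, deg(5)=4)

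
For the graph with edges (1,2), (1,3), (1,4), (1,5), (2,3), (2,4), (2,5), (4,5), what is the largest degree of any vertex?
4 (attained at vertices 1, 2)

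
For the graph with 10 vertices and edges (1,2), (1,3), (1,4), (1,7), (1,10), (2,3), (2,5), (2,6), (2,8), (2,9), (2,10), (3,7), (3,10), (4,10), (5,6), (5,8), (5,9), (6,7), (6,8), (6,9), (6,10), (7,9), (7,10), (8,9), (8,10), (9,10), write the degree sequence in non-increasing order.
[8, 7, 6, 6, 5, 5, 5, 4, 4, 2] (degrees: deg(1)=5, deg(2)=7, deg(3)=4, deg(4)=2, deg(5)=4, deg(6)=6, deg(7)=5, deg(8)=5, deg(9)=6, deg(10)=8)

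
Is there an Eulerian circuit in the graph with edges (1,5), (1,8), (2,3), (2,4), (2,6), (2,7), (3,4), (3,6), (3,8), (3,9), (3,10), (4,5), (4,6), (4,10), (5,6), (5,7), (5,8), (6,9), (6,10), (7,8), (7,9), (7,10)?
No (4 vertices have odd degree: {4, 5, 7, 9}; Eulerian circuit requires 0)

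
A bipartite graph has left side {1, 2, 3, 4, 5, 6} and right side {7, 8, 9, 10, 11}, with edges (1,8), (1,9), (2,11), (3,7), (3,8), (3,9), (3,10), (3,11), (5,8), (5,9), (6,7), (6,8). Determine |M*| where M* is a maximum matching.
5 (matching: (1,9), (2,11), (3,10), (5,8), (6,7); upper bound min(|L|,|R|) = min(6,5) = 5)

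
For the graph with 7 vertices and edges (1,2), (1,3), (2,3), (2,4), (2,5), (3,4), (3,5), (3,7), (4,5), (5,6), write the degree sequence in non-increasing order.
[5, 4, 4, 3, 2, 1, 1] (degrees: deg(1)=2, deg(2)=4, deg(3)=5, deg(4)=3, deg(5)=4, deg(6)=1, deg(7)=1)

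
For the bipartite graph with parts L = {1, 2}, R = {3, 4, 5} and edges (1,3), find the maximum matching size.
1 (matching: (1,3); upper bound min(|L|,|R|) = min(2,3) = 2)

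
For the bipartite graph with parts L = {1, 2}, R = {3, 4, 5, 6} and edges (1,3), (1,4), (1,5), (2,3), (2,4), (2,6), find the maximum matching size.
2 (matching: (1,5), (2,6); upper bound min(|L|,|R|) = min(2,4) = 2)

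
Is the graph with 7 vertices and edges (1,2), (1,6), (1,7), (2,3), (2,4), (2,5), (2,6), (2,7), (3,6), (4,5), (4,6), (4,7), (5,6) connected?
Yes (BFS from 1 visits [1, 2, 6, 7, 3, 4, 5] — all 7 vertices reached)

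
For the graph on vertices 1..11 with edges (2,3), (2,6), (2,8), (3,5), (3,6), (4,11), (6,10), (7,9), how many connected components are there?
4 (components: {1}, {2, 3, 5, 6, 8, 10}, {4, 11}, {7, 9})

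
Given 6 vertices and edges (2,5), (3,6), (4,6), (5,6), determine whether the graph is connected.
No, it has 2 components: {1}, {2, 3, 4, 5, 6}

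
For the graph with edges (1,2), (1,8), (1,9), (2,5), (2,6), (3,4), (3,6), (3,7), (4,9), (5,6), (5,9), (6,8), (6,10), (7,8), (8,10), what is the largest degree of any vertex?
5 (attained at vertex 6)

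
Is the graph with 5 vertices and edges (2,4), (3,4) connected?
No, it has 3 components: {1}, {2, 3, 4}, {5}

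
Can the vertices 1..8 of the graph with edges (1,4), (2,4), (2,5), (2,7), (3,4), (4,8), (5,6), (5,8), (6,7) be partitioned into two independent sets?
Yes. Partition: {1, 2, 3, 6, 8}, {4, 5, 7}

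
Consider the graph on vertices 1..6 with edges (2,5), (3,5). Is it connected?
No, it has 4 components: {1}, {2, 3, 5}, {4}, {6}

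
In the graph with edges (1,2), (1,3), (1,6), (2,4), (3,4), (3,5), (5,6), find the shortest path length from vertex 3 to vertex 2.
2 (path: 3 -> 4 -> 2, 2 edges)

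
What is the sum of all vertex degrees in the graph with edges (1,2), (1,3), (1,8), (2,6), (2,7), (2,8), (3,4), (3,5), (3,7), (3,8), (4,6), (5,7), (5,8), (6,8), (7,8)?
30 (handshake: sum of degrees = 2|E| = 2 x 15 = 30)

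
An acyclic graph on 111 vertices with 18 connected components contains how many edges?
93 (Each of the 18 component trees on V_i vertices has V_i - 1 edges; summing gives V - C = 111 - 18 = 93)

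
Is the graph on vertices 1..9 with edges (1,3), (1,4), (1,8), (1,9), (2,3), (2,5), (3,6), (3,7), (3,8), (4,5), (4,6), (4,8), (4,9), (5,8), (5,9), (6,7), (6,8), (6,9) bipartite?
No (odd cycle of length 3: 4 -> 1 -> 8 -> 4)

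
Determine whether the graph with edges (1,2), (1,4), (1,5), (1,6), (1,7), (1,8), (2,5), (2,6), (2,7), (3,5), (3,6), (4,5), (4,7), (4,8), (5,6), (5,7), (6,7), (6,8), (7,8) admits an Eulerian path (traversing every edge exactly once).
Yes — and in fact it has an Eulerian circuit (the graph is connected and all 8 vertices have even degree)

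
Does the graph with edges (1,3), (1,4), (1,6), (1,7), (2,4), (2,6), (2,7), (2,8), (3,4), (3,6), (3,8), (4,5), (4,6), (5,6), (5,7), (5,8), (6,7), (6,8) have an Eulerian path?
Yes (the graph is connected and exactly 2 vertices have odd degree: {4, 6}; any Eulerian path must start and end at those)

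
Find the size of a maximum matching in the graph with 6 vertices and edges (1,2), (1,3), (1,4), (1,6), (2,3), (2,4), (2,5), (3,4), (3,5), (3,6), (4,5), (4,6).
3 (matching: (1,6), (2,3), (4,5); upper bound floor(n/2) = floor(6/2) = 3)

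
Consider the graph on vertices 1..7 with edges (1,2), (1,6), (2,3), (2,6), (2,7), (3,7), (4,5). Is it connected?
No, it has 2 components: {1, 2, 3, 6, 7}, {4, 5}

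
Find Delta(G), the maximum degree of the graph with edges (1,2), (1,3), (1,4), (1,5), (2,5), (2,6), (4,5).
4 (attained at vertex 1)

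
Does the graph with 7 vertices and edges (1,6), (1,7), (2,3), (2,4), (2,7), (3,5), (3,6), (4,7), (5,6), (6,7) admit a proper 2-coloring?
No (odd cycle of length 3: 6 -> 1 -> 7 -> 6)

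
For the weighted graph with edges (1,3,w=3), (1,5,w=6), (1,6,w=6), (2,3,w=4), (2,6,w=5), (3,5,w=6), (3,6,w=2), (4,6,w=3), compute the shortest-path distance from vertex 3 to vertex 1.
3 (path: 3 -> 1; weights 3 = 3)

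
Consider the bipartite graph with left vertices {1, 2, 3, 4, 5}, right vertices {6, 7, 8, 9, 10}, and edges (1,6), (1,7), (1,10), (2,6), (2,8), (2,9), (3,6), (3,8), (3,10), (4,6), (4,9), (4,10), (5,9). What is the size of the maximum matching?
5 (matching: (1,7), (2,6), (3,8), (4,10), (5,9); upper bound min(|L|,|R|) = min(5,5) = 5)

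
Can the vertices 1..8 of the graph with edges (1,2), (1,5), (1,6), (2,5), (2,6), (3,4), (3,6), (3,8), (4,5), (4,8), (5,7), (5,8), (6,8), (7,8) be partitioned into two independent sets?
No (odd cycle of length 3: 2 -> 1 -> 5 -> 2)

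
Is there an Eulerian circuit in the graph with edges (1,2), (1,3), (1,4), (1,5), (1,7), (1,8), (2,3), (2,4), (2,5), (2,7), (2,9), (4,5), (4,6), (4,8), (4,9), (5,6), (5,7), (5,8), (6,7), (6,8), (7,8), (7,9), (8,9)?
Yes (the graph is connected and all 9 vertices have even degree)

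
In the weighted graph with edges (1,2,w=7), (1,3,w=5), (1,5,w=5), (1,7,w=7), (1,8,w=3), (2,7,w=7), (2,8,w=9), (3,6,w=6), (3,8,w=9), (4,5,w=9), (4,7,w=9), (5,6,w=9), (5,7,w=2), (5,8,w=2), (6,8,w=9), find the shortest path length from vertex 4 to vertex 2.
16 (path: 4 -> 7 -> 2; weights 9 + 7 = 16)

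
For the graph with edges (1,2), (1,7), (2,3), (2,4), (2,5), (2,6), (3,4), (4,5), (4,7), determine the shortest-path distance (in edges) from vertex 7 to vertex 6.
3 (path: 7 -> 1 -> 2 -> 6, 3 edges)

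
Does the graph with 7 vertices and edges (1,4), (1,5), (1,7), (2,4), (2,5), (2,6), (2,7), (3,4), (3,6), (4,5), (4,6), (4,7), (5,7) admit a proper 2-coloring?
No (odd cycle of length 3: 5 -> 1 -> 4 -> 5)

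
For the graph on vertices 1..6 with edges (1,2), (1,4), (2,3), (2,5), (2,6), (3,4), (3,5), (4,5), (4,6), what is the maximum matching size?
3 (matching: (1,4), (2,6), (3,5); upper bound floor(n/2) = floor(6/2) = 3)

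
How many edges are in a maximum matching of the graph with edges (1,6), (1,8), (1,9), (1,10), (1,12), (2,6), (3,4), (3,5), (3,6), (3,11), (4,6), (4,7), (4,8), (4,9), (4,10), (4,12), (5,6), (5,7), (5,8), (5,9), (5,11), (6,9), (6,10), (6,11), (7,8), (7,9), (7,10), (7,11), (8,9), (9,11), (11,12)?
6 (matching: (1,10), (2,6), (3,5), (4,12), (7,11), (8,9); upper bound floor(n/2) = floor(12/2) = 6)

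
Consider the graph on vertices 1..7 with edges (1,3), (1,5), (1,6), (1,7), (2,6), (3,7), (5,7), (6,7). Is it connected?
No, it has 2 components: {1, 2, 3, 5, 6, 7}, {4}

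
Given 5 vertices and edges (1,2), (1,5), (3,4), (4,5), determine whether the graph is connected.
Yes (BFS from 1 visits [1, 2, 5, 4, 3] — all 5 vertices reached)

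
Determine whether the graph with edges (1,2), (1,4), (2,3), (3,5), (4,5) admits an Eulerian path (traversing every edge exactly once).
Yes — and in fact it has an Eulerian circuit (the graph is connected and all 5 vertices have even degree)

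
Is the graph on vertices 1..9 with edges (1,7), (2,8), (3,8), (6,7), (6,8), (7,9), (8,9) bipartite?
Yes. Partition: {1, 2, 3, 4, 5, 6, 9}, {7, 8}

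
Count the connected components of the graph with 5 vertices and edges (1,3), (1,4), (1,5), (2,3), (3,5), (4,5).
1 (components: {1, 2, 3, 4, 5})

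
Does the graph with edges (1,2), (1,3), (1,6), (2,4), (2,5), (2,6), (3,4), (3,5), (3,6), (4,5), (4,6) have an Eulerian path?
Yes (the graph is connected and exactly 2 vertices have odd degree: {1, 5}; any Eulerian path must start and end at those)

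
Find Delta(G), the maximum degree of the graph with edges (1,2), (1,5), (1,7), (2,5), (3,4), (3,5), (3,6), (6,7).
3 (attained at vertices 1, 3, 5)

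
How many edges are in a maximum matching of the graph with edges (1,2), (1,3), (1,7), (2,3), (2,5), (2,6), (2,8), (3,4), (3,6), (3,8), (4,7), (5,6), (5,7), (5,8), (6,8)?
4 (matching: (1,7), (2,6), (3,4), (5,8); upper bound floor(n/2) = floor(8/2) = 4)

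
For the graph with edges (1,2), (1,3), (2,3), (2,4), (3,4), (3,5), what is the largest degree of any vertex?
4 (attained at vertex 3)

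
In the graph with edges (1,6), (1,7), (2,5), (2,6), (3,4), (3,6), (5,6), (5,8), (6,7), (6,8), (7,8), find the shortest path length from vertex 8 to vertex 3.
2 (path: 8 -> 6 -> 3, 2 edges)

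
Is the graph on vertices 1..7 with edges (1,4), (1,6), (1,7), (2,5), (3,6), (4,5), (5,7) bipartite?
Yes. Partition: {1, 3, 5}, {2, 4, 6, 7}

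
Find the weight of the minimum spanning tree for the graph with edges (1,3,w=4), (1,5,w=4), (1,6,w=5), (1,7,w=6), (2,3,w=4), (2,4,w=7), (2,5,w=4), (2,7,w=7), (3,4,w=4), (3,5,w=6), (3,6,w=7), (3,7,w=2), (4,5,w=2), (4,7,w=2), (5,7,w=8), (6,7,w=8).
19 (MST edges: (1,3,w=4), (1,6,w=5), (2,3,w=4), (3,7,w=2), (4,5,w=2), (4,7,w=2); sum of weights 4 + 5 + 4 + 2 + 2 + 2 = 19)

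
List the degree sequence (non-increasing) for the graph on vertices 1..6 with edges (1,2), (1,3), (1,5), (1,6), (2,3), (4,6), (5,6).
[4, 3, 2, 2, 2, 1] (degrees: deg(1)=4, deg(2)=2, deg(3)=2, deg(4)=1, deg(5)=2, deg(6)=3)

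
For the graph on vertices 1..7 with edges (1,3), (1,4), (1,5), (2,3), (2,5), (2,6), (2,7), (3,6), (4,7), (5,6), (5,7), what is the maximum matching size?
3 (matching: (1,4), (2,6), (5,7); upper bound floor(n/2) = floor(7/2) = 3)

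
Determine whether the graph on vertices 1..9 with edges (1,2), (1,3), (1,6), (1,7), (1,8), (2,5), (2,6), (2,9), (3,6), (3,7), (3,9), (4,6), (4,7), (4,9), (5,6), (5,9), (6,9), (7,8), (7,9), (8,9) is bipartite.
No (odd cycle of length 3: 6 -> 1 -> 2 -> 6)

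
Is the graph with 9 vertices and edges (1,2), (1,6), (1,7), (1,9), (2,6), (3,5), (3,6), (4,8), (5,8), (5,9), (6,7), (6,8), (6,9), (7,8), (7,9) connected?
Yes (BFS from 1 visits [1, 2, 6, 7, 9, 3, 8, 5, 4] — all 9 vertices reached)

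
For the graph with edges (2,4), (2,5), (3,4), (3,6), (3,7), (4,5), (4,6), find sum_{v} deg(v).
14 (handshake: sum of degrees = 2|E| = 2 x 7 = 14)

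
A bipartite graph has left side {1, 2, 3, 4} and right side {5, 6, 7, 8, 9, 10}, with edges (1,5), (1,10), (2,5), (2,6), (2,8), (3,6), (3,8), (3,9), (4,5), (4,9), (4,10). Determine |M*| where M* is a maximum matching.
4 (matching: (1,10), (2,8), (3,6), (4,9); upper bound min(|L|,|R|) = min(4,6) = 4)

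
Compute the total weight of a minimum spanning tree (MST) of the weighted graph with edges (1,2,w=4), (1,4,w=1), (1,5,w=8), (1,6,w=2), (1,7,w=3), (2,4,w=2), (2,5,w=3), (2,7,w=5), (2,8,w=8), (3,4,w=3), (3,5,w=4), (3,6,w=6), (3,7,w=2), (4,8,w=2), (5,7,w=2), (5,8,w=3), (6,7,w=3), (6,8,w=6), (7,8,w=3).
14 (MST edges: (1,4,w=1), (1,6,w=2), (1,7,w=3), (2,4,w=2), (3,7,w=2), (4,8,w=2), (5,7,w=2); sum of weights 1 + 2 + 3 + 2 + 2 + 2 + 2 = 14)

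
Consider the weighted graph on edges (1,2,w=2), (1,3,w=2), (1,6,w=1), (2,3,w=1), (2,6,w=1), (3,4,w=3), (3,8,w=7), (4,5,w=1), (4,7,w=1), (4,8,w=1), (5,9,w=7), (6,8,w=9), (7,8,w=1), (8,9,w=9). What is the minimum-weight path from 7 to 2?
5 (path: 7 -> 4 -> 3 -> 2; weights 1 + 3 + 1 = 5)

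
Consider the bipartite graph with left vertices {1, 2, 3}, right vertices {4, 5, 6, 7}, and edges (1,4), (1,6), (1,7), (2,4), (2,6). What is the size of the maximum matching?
2 (matching: (1,7), (2,6); upper bound min(|L|,|R|) = min(3,4) = 3)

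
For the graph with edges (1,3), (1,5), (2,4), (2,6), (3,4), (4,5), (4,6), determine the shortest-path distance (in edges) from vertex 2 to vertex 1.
3 (path: 2 -> 4 -> 5 -> 1, 3 edges)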